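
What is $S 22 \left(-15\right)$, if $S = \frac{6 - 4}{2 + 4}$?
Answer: $-110$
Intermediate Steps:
$S = \frac{1}{3}$ ($S = \frac{2}{6} = 2 \cdot \frac{1}{6} = \frac{1}{3} \approx 0.33333$)
$S 22 \left(-15\right) = \frac{1}{3} \cdot 22 \left(-15\right) = \frac{22}{3} \left(-15\right) = -110$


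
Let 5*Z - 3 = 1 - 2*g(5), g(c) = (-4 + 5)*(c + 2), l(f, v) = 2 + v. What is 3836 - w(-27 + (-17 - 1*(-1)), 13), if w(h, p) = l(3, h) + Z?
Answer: 3879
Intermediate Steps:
g(c) = 2 + c (g(c) = 1*(2 + c) = 2 + c)
Z = -2 (Z = ⅗ + (1 - 2*(2 + 5))/5 = ⅗ + (1 - 2*7)/5 = ⅗ + (1 - 14)/5 = ⅗ + (⅕)*(-13) = ⅗ - 13/5 = -2)
w(h, p) = h (w(h, p) = (2 + h) - 2 = h)
3836 - w(-27 + (-17 - 1*(-1)), 13) = 3836 - (-27 + (-17 - 1*(-1))) = 3836 - (-27 + (-17 + 1)) = 3836 - (-27 - 16) = 3836 - 1*(-43) = 3836 + 43 = 3879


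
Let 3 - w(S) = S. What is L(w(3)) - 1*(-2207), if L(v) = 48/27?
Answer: 19879/9 ≈ 2208.8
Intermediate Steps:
w(S) = 3 - S
L(v) = 16/9 (L(v) = 48*(1/27) = 16/9)
L(w(3)) - 1*(-2207) = 16/9 - 1*(-2207) = 16/9 + 2207 = 19879/9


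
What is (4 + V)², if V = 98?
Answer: 10404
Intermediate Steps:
(4 + V)² = (4 + 98)² = 102² = 10404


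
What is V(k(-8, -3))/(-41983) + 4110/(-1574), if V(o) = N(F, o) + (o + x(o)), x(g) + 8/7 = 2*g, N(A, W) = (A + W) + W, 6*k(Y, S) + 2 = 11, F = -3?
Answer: -1207887899/462568694 ≈ -2.6113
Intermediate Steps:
k(Y, S) = 3/2 (k(Y, S) = -⅓ + (⅙)*11 = -⅓ + 11/6 = 3/2)
N(A, W) = A + 2*W
x(g) = -8/7 + 2*g
V(o) = -29/7 + 5*o (V(o) = (-3 + 2*o) + (o + (-8/7 + 2*o)) = (-3 + 2*o) + (-8/7 + 3*o) = -29/7 + 5*o)
V(k(-8, -3))/(-41983) + 4110/(-1574) = (-29/7 + 5*(3/2))/(-41983) + 4110/(-1574) = (-29/7 + 15/2)*(-1/41983) + 4110*(-1/1574) = (47/14)*(-1/41983) - 2055/787 = -47/587762 - 2055/787 = -1207887899/462568694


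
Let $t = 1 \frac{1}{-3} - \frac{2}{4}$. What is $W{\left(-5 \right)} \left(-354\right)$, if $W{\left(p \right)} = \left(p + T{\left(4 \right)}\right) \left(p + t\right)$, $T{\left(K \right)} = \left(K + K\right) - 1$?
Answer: $4130$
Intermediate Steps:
$T{\left(K \right)} = -1 + 2 K$ ($T{\left(K \right)} = 2 K - 1 = -1 + 2 K$)
$t = - \frac{5}{6}$ ($t = 1 \left(- \frac{1}{3}\right) - \frac{1}{2} = - \frac{1}{3} - \frac{1}{2} = - \frac{5}{6} \approx -0.83333$)
$W{\left(p \right)} = \left(7 + p\right) \left(- \frac{5}{6} + p\right)$ ($W{\left(p \right)} = \left(p + \left(-1 + 2 \cdot 4\right)\right) \left(p - \frac{5}{6}\right) = \left(p + \left(-1 + 8\right)\right) \left(- \frac{5}{6} + p\right) = \left(p + 7\right) \left(- \frac{5}{6} + p\right) = \left(7 + p\right) \left(- \frac{5}{6} + p\right)$)
$W{\left(-5 \right)} \left(-354\right) = \left(- \frac{35}{6} + \left(-5\right)^{2} + \frac{37}{6} \left(-5\right)\right) \left(-354\right) = \left(- \frac{35}{6} + 25 - \frac{185}{6}\right) \left(-354\right) = \left(- \frac{35}{3}\right) \left(-354\right) = 4130$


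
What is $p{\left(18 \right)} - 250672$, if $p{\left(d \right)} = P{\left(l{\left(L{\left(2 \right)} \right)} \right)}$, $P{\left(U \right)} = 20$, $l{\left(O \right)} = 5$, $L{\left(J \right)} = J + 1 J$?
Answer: $-250652$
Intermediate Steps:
$L{\left(J \right)} = 2 J$ ($L{\left(J \right)} = J + J = 2 J$)
$p{\left(d \right)} = 20$
$p{\left(18 \right)} - 250672 = 20 - 250672 = -250652$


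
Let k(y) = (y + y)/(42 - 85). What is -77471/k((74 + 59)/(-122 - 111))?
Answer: -776181949/266 ≈ -2.9180e+6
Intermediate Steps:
k(y) = -2*y/43 (k(y) = (2*y)/(-43) = (2*y)*(-1/43) = -2*y/43)
-77471/k((74 + 59)/(-122 - 111)) = -77471*(-43*(-122 - 111)/(2*(74 + 59))) = -77471/((-266/(43*(-233)))) = -77471/((-266*(-1)/(43*233))) = -77471/((-2/43*(-133/233))) = -77471/266/10019 = -77471*10019/266 = -776181949/266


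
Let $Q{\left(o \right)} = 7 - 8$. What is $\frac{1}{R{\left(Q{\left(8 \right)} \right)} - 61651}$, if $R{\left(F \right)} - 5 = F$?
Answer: $- \frac{1}{61647} \approx -1.6221 \cdot 10^{-5}$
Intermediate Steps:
$Q{\left(o \right)} = -1$ ($Q{\left(o \right)} = 7 - 8 = -1$)
$R{\left(F \right)} = 5 + F$
$\frac{1}{R{\left(Q{\left(8 \right)} \right)} - 61651} = \frac{1}{\left(5 - 1\right) - 61651} = \frac{1}{4 - 61651} = \frac{1}{-61647} = - \frac{1}{61647}$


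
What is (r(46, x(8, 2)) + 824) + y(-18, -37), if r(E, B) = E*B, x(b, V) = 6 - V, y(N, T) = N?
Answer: 990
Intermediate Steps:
r(E, B) = B*E
(r(46, x(8, 2)) + 824) + y(-18, -37) = ((6 - 1*2)*46 + 824) - 18 = ((6 - 2)*46 + 824) - 18 = (4*46 + 824) - 18 = (184 + 824) - 18 = 1008 - 18 = 990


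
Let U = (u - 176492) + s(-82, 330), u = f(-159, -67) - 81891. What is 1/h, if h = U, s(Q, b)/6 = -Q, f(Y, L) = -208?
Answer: -1/258099 ≈ -3.8745e-6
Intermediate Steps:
s(Q, b) = -6*Q (s(Q, b) = 6*(-Q) = -6*Q)
u = -82099 (u = -208 - 81891 = -82099)
U = -258099 (U = (-82099 - 176492) - 6*(-82) = -258591 + 492 = -258099)
h = -258099
1/h = 1/(-258099) = -1/258099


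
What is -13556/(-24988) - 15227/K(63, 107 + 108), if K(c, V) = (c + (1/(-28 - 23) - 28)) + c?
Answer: -4834341686/31216259 ≈ -154.87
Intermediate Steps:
K(c, V) = -1429/51 + 2*c (K(c, V) = (c + (1/(-51) - 28)) + c = (c + (-1/51 - 28)) + c = (c - 1429/51) + c = (-1429/51 + c) + c = -1429/51 + 2*c)
-13556/(-24988) - 15227/K(63, 107 + 108) = -13556/(-24988) - 15227/(-1429/51 + 2*63) = -13556*(-1/24988) - 15227/(-1429/51 + 126) = 3389/6247 - 15227/4997/51 = 3389/6247 - 15227*51/4997 = 3389/6247 - 776577/4997 = -4834341686/31216259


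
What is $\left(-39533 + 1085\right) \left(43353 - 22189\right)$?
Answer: $-813713472$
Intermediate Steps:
$\left(-39533 + 1085\right) \left(43353 - 22189\right) = \left(-38448\right) 21164 = -813713472$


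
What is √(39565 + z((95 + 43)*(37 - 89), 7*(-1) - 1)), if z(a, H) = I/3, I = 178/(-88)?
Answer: √172342203/66 ≈ 198.91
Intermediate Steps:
I = -89/44 (I = 178*(-1/88) = -89/44 ≈ -2.0227)
z(a, H) = -89/132 (z(a, H) = -89/44/3 = -89/44*⅓ = -89/132)
√(39565 + z((95 + 43)*(37 - 89), 7*(-1) - 1)) = √(39565 - 89/132) = √(5222491/132) = √172342203/66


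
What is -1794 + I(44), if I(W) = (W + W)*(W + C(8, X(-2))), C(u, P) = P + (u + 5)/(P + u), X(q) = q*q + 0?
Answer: 7576/3 ≈ 2525.3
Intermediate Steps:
X(q) = q² (X(q) = q² + 0 = q²)
C(u, P) = P + (5 + u)/(P + u)
I(W) = 2*W*(61/12 + W) (I(W) = (W + W)*(W + (5 + 8 + ((-2)²)² + (-2)²*8)/((-2)² + 8)) = (2*W)*(W + (5 + 8 + 4² + 4*8)/(4 + 8)) = (2*W)*(W + (5 + 8 + 16 + 32)/12) = (2*W)*(W + (1/12)*61) = (2*W)*(W + 61/12) = (2*W)*(61/12 + W) = 2*W*(61/12 + W))
-1794 + I(44) = -1794 + (⅙)*44*(61 + 12*44) = -1794 + (⅙)*44*(61 + 528) = -1794 + (⅙)*44*589 = -1794 + 12958/3 = 7576/3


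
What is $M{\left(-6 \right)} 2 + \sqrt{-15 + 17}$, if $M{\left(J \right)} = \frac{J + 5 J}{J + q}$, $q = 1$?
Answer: $\frac{72}{5} + \sqrt{2} \approx 15.814$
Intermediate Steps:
$M{\left(J \right)} = \frac{6 J}{1 + J}$ ($M{\left(J \right)} = \frac{J + 5 J}{J + 1} = \frac{6 J}{1 + J}$)
$M{\left(-6 \right)} 2 + \sqrt{-15 + 17} = 6 \left(-6\right) \frac{1}{1 - 6} \cdot 2 + \sqrt{-15 + 17} = 6 \left(-6\right) \frac{1}{-5} \cdot 2 + \sqrt{2} = 6 \left(-6\right) \left(- \frac{1}{5}\right) 2 + \sqrt{2} = \frac{36}{5} \cdot 2 + \sqrt{2} = \frac{72}{5} + \sqrt{2}$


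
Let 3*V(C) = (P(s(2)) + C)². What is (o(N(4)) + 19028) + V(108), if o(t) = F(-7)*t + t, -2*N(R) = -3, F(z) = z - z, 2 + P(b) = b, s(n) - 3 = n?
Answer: 46273/2 ≈ 23137.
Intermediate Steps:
s(n) = 3 + n
P(b) = -2 + b
F(z) = 0
V(C) = (3 + C)²/3 (V(C) = ((-2 + (3 + 2)) + C)²/3 = ((-2 + 5) + C)²/3 = (3 + C)²/3)
N(R) = 3/2 (N(R) = -½*(-3) = 3/2)
o(t) = t (o(t) = 0*t + t = 0 + t = t)
(o(N(4)) + 19028) + V(108) = (3/2 + 19028) + (3 + 108)²/3 = 38059/2 + (⅓)*111² = 38059/2 + (⅓)*12321 = 38059/2 + 4107 = 46273/2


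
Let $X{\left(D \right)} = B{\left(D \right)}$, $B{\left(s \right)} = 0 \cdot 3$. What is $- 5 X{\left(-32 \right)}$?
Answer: $0$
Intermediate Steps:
$B{\left(s \right)} = 0$
$X{\left(D \right)} = 0$
$- 5 X{\left(-32 \right)} = \left(-5\right) 0 = 0$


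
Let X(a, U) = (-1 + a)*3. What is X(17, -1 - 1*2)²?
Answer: 2304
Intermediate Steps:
X(a, U) = -3 + 3*a
X(17, -1 - 1*2)² = (-3 + 3*17)² = (-3 + 51)² = 48² = 2304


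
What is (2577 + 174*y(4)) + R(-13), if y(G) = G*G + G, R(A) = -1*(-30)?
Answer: 6087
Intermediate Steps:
R(A) = 30
y(G) = G + G² (y(G) = G² + G = G + G²)
(2577 + 174*y(4)) + R(-13) = (2577 + 174*(4*(1 + 4))) + 30 = (2577 + 174*(4*5)) + 30 = (2577 + 174*20) + 30 = (2577 + 3480) + 30 = 6057 + 30 = 6087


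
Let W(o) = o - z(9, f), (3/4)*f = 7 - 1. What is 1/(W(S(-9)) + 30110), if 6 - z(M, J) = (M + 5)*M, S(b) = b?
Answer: 1/30221 ≈ 3.3090e-5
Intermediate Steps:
f = 8 (f = 4*(7 - 1)/3 = (4/3)*6 = 8)
z(M, J) = 6 - M*(5 + M) (z(M, J) = 6 - (M + 5)*M = 6 - (5 + M)*M = 6 - M*(5 + M))
W(o) = 120 + o (W(o) = o - (6 - 1*9**2 - 5*9) = o - (6 - 1*81 - 45) = o - (6 - 81 - 45) = o - 1*(-120) = o + 120 = 120 + o)
1/(W(S(-9)) + 30110) = 1/((120 - 9) + 30110) = 1/(111 + 30110) = 1/30221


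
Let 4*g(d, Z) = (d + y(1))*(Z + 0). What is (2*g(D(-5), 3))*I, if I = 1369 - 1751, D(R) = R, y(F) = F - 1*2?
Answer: 3438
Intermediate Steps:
y(F) = -2 + F (y(F) = F - 2 = -2 + F)
g(d, Z) = Z*(-1 + d)/4 (g(d, Z) = ((d + (-2 + 1))*(Z + 0))/4 = ((d - 1)*Z)/4 = ((-1 + d)*Z)/4 = (Z*(-1 + d))/4 = Z*(-1 + d)/4)
I = -382
(2*g(D(-5), 3))*I = (2*((¼)*3*(-1 - 5)))*(-382) = (2*((¼)*3*(-6)))*(-382) = (2*(-9/2))*(-382) = -9*(-382) = 3438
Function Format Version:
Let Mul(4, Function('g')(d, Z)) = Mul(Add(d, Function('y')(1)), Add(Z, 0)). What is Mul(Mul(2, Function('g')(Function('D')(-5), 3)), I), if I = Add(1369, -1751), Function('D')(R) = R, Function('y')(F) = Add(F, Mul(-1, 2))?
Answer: 3438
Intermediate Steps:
Function('y')(F) = Add(-2, F) (Function('y')(F) = Add(F, -2) = Add(-2, F))
Function('g')(d, Z) = Mul(Rational(1, 4), Z, Add(-1, d)) (Function('g')(d, Z) = Mul(Rational(1, 4), Mul(Add(d, Add(-2, 1)), Add(Z, 0))) = Mul(Rational(1, 4), Mul(Add(d, -1), Z)) = Mul(Rational(1, 4), Mul(Add(-1, d), Z)) = Mul(Rational(1, 4), Mul(Z, Add(-1, d))) = Mul(Rational(1, 4), Z, Add(-1, d)))
I = -382
Mul(Mul(2, Function('g')(Function('D')(-5), 3)), I) = Mul(Mul(2, Mul(Rational(1, 4), 3, Add(-1, -5))), -382) = Mul(Mul(2, Mul(Rational(1, 4), 3, -6)), -382) = Mul(Mul(2, Rational(-9, 2)), -382) = Mul(-9, -382) = 3438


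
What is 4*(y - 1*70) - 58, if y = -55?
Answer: -558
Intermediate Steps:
4*(y - 1*70) - 58 = 4*(-55 - 1*70) - 58 = 4*(-55 - 70) - 58 = 4*(-125) - 58 = -500 - 58 = -558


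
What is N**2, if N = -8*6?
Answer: 2304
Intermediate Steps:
N = -48
N**2 = (-48)**2 = 2304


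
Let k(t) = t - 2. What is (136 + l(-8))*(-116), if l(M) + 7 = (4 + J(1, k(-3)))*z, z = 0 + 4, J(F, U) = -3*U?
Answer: -23780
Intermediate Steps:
k(t) = -2 + t
z = 4
l(M) = 69 (l(M) = -7 + (4 - 3*(-2 - 3))*4 = -7 + (4 - 3*(-5))*4 = -7 + (4 + 15)*4 = -7 + 19*4 = -7 + 76 = 69)
(136 + l(-8))*(-116) = (136 + 69)*(-116) = 205*(-116) = -23780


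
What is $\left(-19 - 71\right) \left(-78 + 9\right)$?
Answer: $6210$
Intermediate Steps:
$\left(-19 - 71\right) \left(-78 + 9\right) = \left(-90\right) \left(-69\right) = 6210$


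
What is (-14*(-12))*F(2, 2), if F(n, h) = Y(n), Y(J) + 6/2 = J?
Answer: -168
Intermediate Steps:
Y(J) = -3 + J
F(n, h) = -3 + n
(-14*(-12))*F(2, 2) = (-14*(-12))*(-3 + 2) = 168*(-1) = -168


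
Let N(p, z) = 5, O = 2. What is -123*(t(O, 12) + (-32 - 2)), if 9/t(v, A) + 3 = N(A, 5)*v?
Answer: 28167/7 ≈ 4023.9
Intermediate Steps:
t(v, A) = 9/(-3 + 5*v)
-123*(t(O, 12) + (-32 - 2)) = -123*(9/(-3 + 5*2) + (-32 - 2)) = -123*(9/(-3 + 10) - 34) = -123*(9/7 - 34) = -123*(-229/7) = 28167/7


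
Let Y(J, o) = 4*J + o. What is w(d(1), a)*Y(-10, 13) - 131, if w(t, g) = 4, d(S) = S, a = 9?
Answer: -239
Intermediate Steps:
Y(J, o) = o + 4*J
w(d(1), a)*Y(-10, 13) - 131 = 4*(13 + 4*(-10)) - 131 = 4*(13 - 40) - 131 = 4*(-27) - 131 = -108 - 131 = -239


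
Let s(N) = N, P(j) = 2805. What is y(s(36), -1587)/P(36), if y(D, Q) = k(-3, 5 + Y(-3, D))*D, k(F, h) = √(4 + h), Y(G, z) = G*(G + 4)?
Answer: 12*√6/935 ≈ 0.031437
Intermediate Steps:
Y(G, z) = G*(4 + G)
y(D, Q) = D*√6 (y(D, Q) = √(4 + (5 - 3*(4 - 3)))*D = √(4 + (5 - 3*1))*D = √(4 + (5 - 3))*D = √(4 + 2)*D = √6*D = D*√6)
y(s(36), -1587)/P(36) = (36*√6)/2805 = (36*√6)*(1/2805) = 12*√6/935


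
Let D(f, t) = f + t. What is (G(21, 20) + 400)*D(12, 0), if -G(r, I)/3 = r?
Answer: 4044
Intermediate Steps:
G(r, I) = -3*r
(G(21, 20) + 400)*D(12, 0) = (-3*21 + 400)*(12 + 0) = (-63 + 400)*12 = 337*12 = 4044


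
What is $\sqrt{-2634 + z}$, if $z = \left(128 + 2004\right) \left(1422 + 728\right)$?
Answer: $\sqrt{4581166} \approx 2140.4$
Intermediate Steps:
$z = 4583800$ ($z = 2132 \cdot 2150 = 4583800$)
$\sqrt{-2634 + z} = \sqrt{-2634 + 4583800} = \sqrt{4581166}$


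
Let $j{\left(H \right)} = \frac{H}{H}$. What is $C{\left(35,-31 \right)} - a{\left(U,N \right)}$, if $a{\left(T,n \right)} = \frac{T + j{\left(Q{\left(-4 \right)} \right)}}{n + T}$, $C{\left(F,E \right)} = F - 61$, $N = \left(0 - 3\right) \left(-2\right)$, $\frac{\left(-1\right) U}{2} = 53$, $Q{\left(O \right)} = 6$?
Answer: $- \frac{541}{20} \approx -27.05$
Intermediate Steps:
$U = -106$ ($U = \left(-2\right) 53 = -106$)
$j{\left(H \right)} = 1$
$N = 6$ ($N = \left(-3\right) \left(-2\right) = 6$)
$C{\left(F,E \right)} = -61 + F$
$a{\left(T,n \right)} = \frac{1 + T}{T + n}$ ($a{\left(T,n \right)} = \frac{T + 1}{n + T} = \frac{1 + T}{T + n}$)
$C{\left(35,-31 \right)} - a{\left(U,N \right)} = \left(-61 + 35\right) - \frac{1 - 106}{-106 + 6} = -26 - \frac{1}{-100} \left(-105\right) = -26 - \left(- \frac{1}{100}\right) \left(-105\right) = -26 - \frac{21}{20} = - \frac{541}{20}$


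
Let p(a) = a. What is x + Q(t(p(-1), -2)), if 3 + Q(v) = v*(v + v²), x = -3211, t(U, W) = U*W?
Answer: -3202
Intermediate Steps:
Q(v) = -3 + v*(v + v²)
x + Q(t(p(-1), -2)) = -3211 + (-3 + (-1*(-2))² + (-1*(-2))³) = -3211 + (-3 + 2² + 2³) = -3211 + (-3 + 4 + 8) = -3211 + 9 = -3202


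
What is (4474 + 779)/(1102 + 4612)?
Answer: 5253/5714 ≈ 0.91932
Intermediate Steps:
(4474 + 779)/(1102 + 4612) = 5253/5714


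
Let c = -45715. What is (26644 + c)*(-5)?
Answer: 95355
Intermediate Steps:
(26644 + c)*(-5) = (26644 - 45715)*(-5) = -19071*(-5) = 95355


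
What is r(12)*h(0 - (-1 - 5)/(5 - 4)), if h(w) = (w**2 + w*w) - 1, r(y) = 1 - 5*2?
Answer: -639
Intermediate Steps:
r(y) = -9 (r(y) = 1 - 10 = -9)
h(w) = -1 + 2*w**2 (h(w) = (w**2 + w**2) - 1 = 2*w**2 - 1 = -1 + 2*w**2)
r(12)*h(0 - (-1 - 5)/(5 - 4)) = -9*(-1 + 2*(0 - (-1 - 5)/(5 - 4))**2) = -9*(-1 + 2*(0 - (-6)/1)**2) = -9*(-1 + 2*(0 - (-6))**2) = -9*(-1 + 2*(0 - 1*(-6))**2) = -9*(-1 + 2*(0 + 6)**2) = -9*(-1 + 2*6**2) = -9*(-1 + 2*36) = -9*(-1 + 72) = -9*71 = -639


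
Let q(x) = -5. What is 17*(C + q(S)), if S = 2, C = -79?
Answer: -1428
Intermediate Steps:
17*(C + q(S)) = 17*(-79 - 5) = 17*(-84) = -1428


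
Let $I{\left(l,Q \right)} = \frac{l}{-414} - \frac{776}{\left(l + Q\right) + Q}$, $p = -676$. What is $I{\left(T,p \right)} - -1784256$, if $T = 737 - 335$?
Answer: $\frac{58478985347}{32775} \approx 1.7843 \cdot 10^{6}$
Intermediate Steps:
$T = 402$
$I{\left(l,Q \right)} = - \frac{776}{l + 2 Q} - \frac{l}{414}$ ($I{\left(l,Q \right)} = l \left(- \frac{1}{414}\right) - \frac{776}{\left(Q + l\right) + Q} = - \frac{l}{414} - \frac{776}{l + 2 Q} = - \frac{776}{l + 2 Q} - \frac{l}{414}$)
$I{\left(T,p \right)} - -1784256 = \frac{-321264 - 402^{2} - \left(-1352\right) 402}{414 \left(402 + 2 \left(-676\right)\right)} - -1784256 = \frac{-321264 - 161604 + 543504}{414 \left(402 - 1352\right)} + 1784256 = \frac{-321264 - 161604 + 543504}{414 \left(-950\right)} + 1784256 = \frac{1}{414} \left(- \frac{1}{950}\right) 60636 + 1784256 = - \frac{5053}{32775} + 1784256 = \frac{58478985347}{32775}$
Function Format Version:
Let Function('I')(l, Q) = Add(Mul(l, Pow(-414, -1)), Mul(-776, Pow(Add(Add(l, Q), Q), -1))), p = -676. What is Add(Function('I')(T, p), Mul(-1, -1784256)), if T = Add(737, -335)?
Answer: Rational(58478985347, 32775) ≈ 1.7843e+6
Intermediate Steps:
T = 402
Function('I')(l, Q) = Add(Mul(-776, Pow(Add(l, Mul(2, Q)), -1)), Mul(Rational(-1, 414), l)) (Function('I')(l, Q) = Add(Mul(l, Rational(-1, 414)), Mul(-776, Pow(Add(Add(Q, l), Q), -1))) = Add(Mul(Rational(-1, 414), l), Mul(-776, Pow(Add(l, Mul(2, Q)), -1))) = Add(Mul(-776, Pow(Add(l, Mul(2, Q)), -1)), Mul(Rational(-1, 414), l)))
Add(Function('I')(T, p), Mul(-1, -1784256)) = Add(Mul(Rational(1, 414), Pow(Add(402, Mul(2, -676)), -1), Add(-321264, Mul(-1, Pow(402, 2)), Mul(-2, -676, 402))), Mul(-1, -1784256)) = Add(Mul(Rational(1, 414), Pow(Add(402, -1352), -1), Add(-321264, Mul(-1, 161604), 543504)), 1784256) = Add(Mul(Rational(1, 414), Pow(-950, -1), Add(-321264, -161604, 543504)), 1784256) = Add(Mul(Rational(1, 414), Rational(-1, 950), 60636), 1784256) = Add(Rational(-5053, 32775), 1784256) = Rational(58478985347, 32775)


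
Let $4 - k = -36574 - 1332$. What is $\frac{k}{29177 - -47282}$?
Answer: $\frac{37910}{76459} \approx 0.49582$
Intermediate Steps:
$k = 37910$ ($k = 4 - \left(-36574 - 1332\right) = 4 - -37906 = 4 + 37906 = 37910$)
$\frac{k}{29177 - -47282} = \frac{37910}{29177 - -47282} = \frac{37910}{29177 + 47282} = \frac{37910}{76459}$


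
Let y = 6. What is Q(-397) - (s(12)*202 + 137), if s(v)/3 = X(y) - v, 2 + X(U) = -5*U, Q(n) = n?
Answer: 26130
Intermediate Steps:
X(U) = -2 - 5*U
s(v) = -96 - 3*v (s(v) = 3*((-2 - 5*6) - v) = 3*((-2 - 30) - v) = 3*(-32 - v) = -96 - 3*v)
Q(-397) - (s(12)*202 + 137) = -397 - ((-96 - 3*12)*202 + 137) = -397 - ((-96 - 36)*202 + 137) = -397 - (-132*202 + 137) = -397 - (-26664 + 137) = -397 - 1*(-26527) = -397 + 26527 = 26130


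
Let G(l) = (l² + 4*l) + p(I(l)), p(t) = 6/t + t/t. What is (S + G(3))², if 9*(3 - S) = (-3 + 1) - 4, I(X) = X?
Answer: 6889/9 ≈ 765.44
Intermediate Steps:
p(t) = 1 + 6/t (p(t) = 6/t + 1 = 1 + 6/t)
G(l) = l² + 4*l + (6 + l)/l (G(l) = (l² + 4*l) + (6 + l)/l = l² + 4*l + (6 + l)/l)
S = 11/3 (S = 3 - ((-3 + 1) - 4)/9 = 3 - (-2 - 4)/9 = 3 - ⅑*(-6) = 3 + ⅔ = 11/3 ≈ 3.6667)
(S + G(3))² = (11/3 + (6 + 3 + 3²*(4 + 3))/3)² = (11/3 + (6 + 3 + 9*7)/3)² = (11/3 + (6 + 3 + 63)/3)² = (11/3 + (⅓)*72)² = (11/3 + 24)² = (83/3)² = 6889/9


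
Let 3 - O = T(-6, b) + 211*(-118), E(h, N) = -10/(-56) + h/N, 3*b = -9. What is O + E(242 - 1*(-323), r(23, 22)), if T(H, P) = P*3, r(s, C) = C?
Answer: 7680245/308 ≈ 24936.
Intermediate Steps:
b = -3 (b = (1/3)*(-9) = -3)
T(H, P) = 3*P
E(h, N) = 5/28 + h/N (E(h, N) = -10*(-1/56) + h/N = 5/28 + h/N)
O = 24910 (O = 3 - (3*(-3) + 211*(-118)) = 3 - (-9 - 24898) = 3 - 1*(-24907) = 3 + 24907 = 24910)
O + E(242 - 1*(-323), r(23, 22)) = 24910 + (5/28 + (242 - 1*(-323))/22) = 24910 + (5/28 + (242 + 323)*(1/22)) = 24910 + (5/28 + 565*(1/22)) = 24910 + (5/28 + 565/22) = 24910 + 7965/308 = 7680245/308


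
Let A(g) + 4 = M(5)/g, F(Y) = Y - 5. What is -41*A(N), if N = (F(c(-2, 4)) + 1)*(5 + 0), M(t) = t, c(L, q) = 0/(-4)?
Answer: 697/4 ≈ 174.25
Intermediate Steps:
c(L, q) = 0 (c(L, q) = 0*(-¼) = 0)
F(Y) = -5 + Y
N = -20 (N = ((-5 + 0) + 1)*(5 + 0) = (-5 + 1)*5 = -4*5 = -20)
A(g) = -4 + 5/g
-41*A(N) = -41*(-4 + 5/(-20)) = -41*(-4 + 5*(-1/20)) = -41*(-4 - ¼) = -41*(-17/4) = 697/4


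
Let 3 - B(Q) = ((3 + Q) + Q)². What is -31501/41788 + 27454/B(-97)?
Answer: -1148170615/762171332 ≈ -1.5064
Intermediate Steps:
B(Q) = 3 - (3 + 2*Q)² (B(Q) = 3 - ((3 + Q) + Q)² = 3 - (3 + 2*Q)²)
-31501/41788 + 27454/B(-97) = -31501/41788 + 27454/(3 - (3 + 2*(-97))²) = -31501*1/41788 + 27454/(3 - (3 - 194)²) = -31501/41788 + 27454/(3 - 1*(-191)²) = -31501/41788 + 27454/(3 - 1*36481) = -31501/41788 + 27454/(3 - 36481) = -31501/41788 + 27454/(-36478) = -31501/41788 + 27454*(-1/36478) = -31501/41788 - 13727/18239 = -1148170615/762171332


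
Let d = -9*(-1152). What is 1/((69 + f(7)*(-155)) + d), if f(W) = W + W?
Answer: 1/8267 ≈ 0.00012096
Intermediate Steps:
f(W) = 2*W
d = 10368
1/((69 + f(7)*(-155)) + d) = 1/((69 + (2*7)*(-155)) + 10368) = 1/((69 + 14*(-155)) + 10368) = 1/((69 - 2170) + 10368) = 1/(-2101 + 10368) = 1/8267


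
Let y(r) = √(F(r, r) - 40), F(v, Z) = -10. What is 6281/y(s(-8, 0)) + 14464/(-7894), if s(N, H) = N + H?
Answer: -7232/3947 - 6281*I*√2/10 ≈ -1.8323 - 888.27*I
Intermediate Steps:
s(N, H) = H + N
y(r) = 5*I*√2 (y(r) = √(-10 - 40) = √(-50) = 5*I*√2)
6281/y(s(-8, 0)) + 14464/(-7894) = 6281/((5*I*√2)) + 14464/(-7894) = 6281*(-I*√2/10) + 14464*(-1/7894) = -6281*I*√2/10 - 7232/3947 = -7232/3947 - 6281*I*√2/10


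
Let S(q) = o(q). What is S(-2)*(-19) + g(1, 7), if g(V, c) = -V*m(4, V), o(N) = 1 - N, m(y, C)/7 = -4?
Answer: -29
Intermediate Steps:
m(y, C) = -28 (m(y, C) = 7*(-4) = -28)
S(q) = 1 - q
g(V, c) = 28*V (g(V, c) = -V*(-28) = -(-28)*V = 28*V)
S(-2)*(-19) + g(1, 7) = (1 - 1*(-2))*(-19) + 28*1 = (1 + 2)*(-19) + 28 = 3*(-19) + 28 = -57 + 28 = -29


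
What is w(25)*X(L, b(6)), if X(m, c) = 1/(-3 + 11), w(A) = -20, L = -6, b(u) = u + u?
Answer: -5/2 ≈ -2.5000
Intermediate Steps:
b(u) = 2*u
X(m, c) = ⅛ (X(m, c) = 1/8 = ⅛)
w(25)*X(L, b(6)) = -20*⅛ = -5/2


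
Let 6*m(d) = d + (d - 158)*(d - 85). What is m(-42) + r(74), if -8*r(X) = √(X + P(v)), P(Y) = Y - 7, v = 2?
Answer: 12679/3 - √69/8 ≈ 4225.3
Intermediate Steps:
P(Y) = -7 + Y
m(d) = d/6 + (-158 + d)*(-85 + d)/6 (m(d) = (d + (d - 158)*(d - 85))/6 = (d + (-158 + d)*(-85 + d))/6 = d/6 + (-158 + d)*(-85 + d)/6)
r(X) = -√(-5 + X)/8 (r(X) = -√(X + (-7 + 2))/8 = -√(X - 5)/8 = -√(-5 + X)/8)
m(-42) + r(74) = (6715/3 - 121/3*(-42) + (⅙)*(-42)²) - √(-5 + 74)/8 = (6715/3 + 1694 + (⅙)*1764) - √69/8 = (6715/3 + 1694 + 294) - √69/8 = 12679/3 - √69/8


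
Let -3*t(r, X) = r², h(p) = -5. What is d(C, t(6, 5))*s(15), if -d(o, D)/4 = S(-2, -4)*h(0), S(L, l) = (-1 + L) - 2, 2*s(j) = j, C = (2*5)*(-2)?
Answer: -750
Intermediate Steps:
C = -20 (C = 10*(-2) = -20)
s(j) = j/2
t(r, X) = -r²/3
S(L, l) = -3 + L
d(o, D) = -100 (d(o, D) = -4*(-3 - 2)*(-5) = -(-20)*(-5) = -4*25 = -100)
d(C, t(6, 5))*s(15) = -50*15 = -100*15/2 = -750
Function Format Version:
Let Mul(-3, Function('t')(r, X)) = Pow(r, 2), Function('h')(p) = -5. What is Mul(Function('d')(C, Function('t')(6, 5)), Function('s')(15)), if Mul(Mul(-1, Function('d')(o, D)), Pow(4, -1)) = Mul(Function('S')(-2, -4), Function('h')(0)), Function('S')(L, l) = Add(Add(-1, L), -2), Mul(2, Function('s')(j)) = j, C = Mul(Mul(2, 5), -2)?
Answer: -750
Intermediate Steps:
C = -20 (C = Mul(10, -2) = -20)
Function('s')(j) = Mul(Rational(1, 2), j)
Function('t')(r, X) = Mul(Rational(-1, 3), Pow(r, 2))
Function('S')(L, l) = Add(-3, L)
Function('d')(o, D) = -100 (Function('d')(o, D) = Mul(-4, Mul(Add(-3, -2), -5)) = Mul(-4, Mul(-5, -5)) = Mul(-4, 25) = -100)
Mul(Function('d')(C, Function('t')(6, 5)), Function('s')(15)) = Mul(-100, Mul(Rational(1, 2), 15)) = Mul(-100, Rational(15, 2)) = -750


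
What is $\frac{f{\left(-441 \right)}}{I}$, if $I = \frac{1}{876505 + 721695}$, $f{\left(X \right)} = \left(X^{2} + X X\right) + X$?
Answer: $620934262200$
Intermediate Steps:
$f{\left(X \right)} = X + 2 X^{2}$ ($f{\left(X \right)} = \left(X^{2} + X^{2}\right) + X = 2 X^{2} + X = X + 2 X^{2}$)
$I = \frac{1}{1598200} \approx 6.257 \cdot 10^{-7}$
$\frac{f{\left(-441 \right)}}{I} = - 441 \left(1 + 2 \left(-441\right)\right) \frac{1}{\frac{1}{1598200}} = - 441 \left(1 - 882\right) 1598200 = \left(-441\right) \left(-881\right) 1598200 = 388521 \cdot 1598200 = 620934262200$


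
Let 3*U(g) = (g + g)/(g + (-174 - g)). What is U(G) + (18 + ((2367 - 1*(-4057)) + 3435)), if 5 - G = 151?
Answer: 2578043/261 ≈ 9877.6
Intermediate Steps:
G = -146 (G = 5 - 1*151 = 5 - 151 = -146)
U(g) = -g/261 (U(g) = ((g + g)/(g + (-174 - g)))/3 = ((2*g)/(-174))/3 = ((2*g)*(-1/174))/3 = (-g/87)/3 = -g/261)
U(G) + (18 + ((2367 - 1*(-4057)) + 3435)) = -1/261*(-146) + (18 + ((2367 - 1*(-4057)) + 3435)) = 146/261 + (18 + ((2367 + 4057) + 3435)) = 146/261 + (18 + (6424 + 3435)) = 146/261 + (18 + 9859) = 146/261 + 9877 = 2578043/261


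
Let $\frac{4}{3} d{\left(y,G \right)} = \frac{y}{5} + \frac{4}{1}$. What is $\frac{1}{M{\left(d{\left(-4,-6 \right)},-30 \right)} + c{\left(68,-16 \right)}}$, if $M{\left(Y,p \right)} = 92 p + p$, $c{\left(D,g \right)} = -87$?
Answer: $- \frac{1}{2877} \approx -0.00034758$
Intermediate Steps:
$d{\left(y,G \right)} = 3 + \frac{3 y}{20}$ ($d{\left(y,G \right)} = \frac{3 \left(\frac{y}{5} + \frac{4}{1}\right)}{4} = \frac{3 \left(y \frac{1}{5} + 4 \cdot 1\right)}{4} = \frac{3 \left(\frac{y}{5} + 4\right)}{4} = \frac{3 \left(4 + \frac{y}{5}\right)}{4} = 3 + \frac{3 y}{20}$)
$M{\left(Y,p \right)} = 93 p$
$\frac{1}{M{\left(d{\left(-4,-6 \right)},-30 \right)} + c{\left(68,-16 \right)}} = \frac{1}{93 \left(-30\right) - 87} = \frac{1}{-2790 - 87} = \frac{1}{-2877} = - \frac{1}{2877}$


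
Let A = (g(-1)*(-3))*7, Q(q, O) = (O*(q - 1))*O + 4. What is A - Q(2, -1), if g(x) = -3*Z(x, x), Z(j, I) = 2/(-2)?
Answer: -68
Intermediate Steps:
Z(j, I) = -1 (Z(j, I) = 2*(-½) = -1)
Q(q, O) = 4 + O²*(-1 + q) (Q(q, O) = (O*(-1 + q))*O + 4 = O²*(-1 + q) + 4 = 4 + O²*(-1 + q))
g(x) = 3 (g(x) = -3*(-1) = 3)
A = -63 (A = (3*(-3))*7 = -9*7 = -63)
A - Q(2, -1) = -63 - (4 - 1*(-1)² + 2*(-1)²) = -63 - (4 - 1*1 + 2*1) = -63 - (4 - 1 + 2) = -63 - 1*5 = -63 - 5 = -68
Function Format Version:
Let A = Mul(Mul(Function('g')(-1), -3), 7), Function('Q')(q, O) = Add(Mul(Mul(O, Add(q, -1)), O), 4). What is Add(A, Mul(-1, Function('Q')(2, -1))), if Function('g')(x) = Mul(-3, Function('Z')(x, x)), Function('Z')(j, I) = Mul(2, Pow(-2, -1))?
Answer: -68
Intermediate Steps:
Function('Z')(j, I) = -1 (Function('Z')(j, I) = Mul(2, Rational(-1, 2)) = -1)
Function('Q')(q, O) = Add(4, Mul(Pow(O, 2), Add(-1, q))) (Function('Q')(q, O) = Add(Mul(Mul(O, Add(-1, q)), O), 4) = Add(Mul(Pow(O, 2), Add(-1, q)), 4) = Add(4, Mul(Pow(O, 2), Add(-1, q))))
Function('g')(x) = 3 (Function('g')(x) = Mul(-3, -1) = 3)
A = -63 (A = Mul(Mul(3, -3), 7) = Mul(-9, 7) = -63)
Add(A, Mul(-1, Function('Q')(2, -1))) = Add(-63, Mul(-1, Add(4, Mul(-1, Pow(-1, 2)), Mul(2, Pow(-1, 2))))) = Add(-63, Mul(-1, Add(4, Mul(-1, 1), Mul(2, 1)))) = Add(-63, Mul(-1, Add(4, -1, 2))) = Add(-63, Mul(-1, 5)) = Add(-63, -5) = -68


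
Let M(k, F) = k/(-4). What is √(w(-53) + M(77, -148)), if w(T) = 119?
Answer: √399/2 ≈ 9.9875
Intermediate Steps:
M(k, F) = -k/4 (M(k, F) = k*(-¼) = -k/4)
√(w(-53) + M(77, -148)) = √(119 - ¼*77) = √(119 - 77/4) = √(399/4) = √399/2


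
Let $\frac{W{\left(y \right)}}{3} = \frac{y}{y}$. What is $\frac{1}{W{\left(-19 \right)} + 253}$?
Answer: $\frac{1}{256} \approx 0.0039063$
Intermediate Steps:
$W{\left(y \right)} = 3$ ($W{\left(y \right)} = 3 \frac{y}{y} = 3 \cdot 1 = 3$)
$\frac{1}{W{\left(-19 \right)} + 253} = \frac{1}{3 + 253} = \frac{1}{256}$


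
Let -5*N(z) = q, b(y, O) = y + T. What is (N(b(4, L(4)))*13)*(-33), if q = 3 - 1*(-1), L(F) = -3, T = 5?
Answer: 1716/5 ≈ 343.20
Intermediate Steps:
b(y, O) = 5 + y (b(y, O) = y + 5 = 5 + y)
q = 4 (q = 3 + 1 = 4)
N(z) = -⅘ (N(z) = -⅕*4 = -⅘)
(N(b(4, L(4)))*13)*(-33) = -⅘*13*(-33) = -52/5*(-33) = 1716/5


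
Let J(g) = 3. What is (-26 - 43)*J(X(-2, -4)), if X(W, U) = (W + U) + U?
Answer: -207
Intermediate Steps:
X(W, U) = W + 2*U (X(W, U) = (U + W) + U = W + 2*U)
(-26 - 43)*J(X(-2, -4)) = (-26 - 43)*3 = -69*3 = -207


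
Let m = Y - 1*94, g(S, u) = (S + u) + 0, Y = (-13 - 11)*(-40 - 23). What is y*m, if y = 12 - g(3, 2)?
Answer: 9926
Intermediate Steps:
Y = 1512 (Y = -24*(-63) = 1512)
g(S, u) = S + u
m = 1418 (m = 1512 - 1*94 = 1512 - 94 = 1418)
y = 7 (y = 12 - (3 + 2) = 12 - 1*5 = 12 - 5 = 7)
y*m = 7*1418 = 9926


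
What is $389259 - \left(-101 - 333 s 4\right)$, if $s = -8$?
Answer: $378704$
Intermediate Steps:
$389259 - \left(-101 - 333 s 4\right) = 389259 - \left(-101 - 333 \left(\left(-8\right) 4\right)\right) = 389259 - \left(-101 - -10656\right) = 389259 - \left(-101 + 10656\right) = 389259 - 10555 = 378704$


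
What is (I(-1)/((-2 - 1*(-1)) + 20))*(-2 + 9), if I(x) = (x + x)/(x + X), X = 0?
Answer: 14/19 ≈ 0.73684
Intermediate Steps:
I(x) = 2 (I(x) = (x + x)/(x + 0) = (2*x)/x = 2)
(I(-1)/((-2 - 1*(-1)) + 20))*(-2 + 9) = (2/((-2 - 1*(-1)) + 20))*(-2 + 9) = (2/((-2 + 1) + 20))*7 = (2/(-1 + 20))*7 = (2/19)*7 = 14/19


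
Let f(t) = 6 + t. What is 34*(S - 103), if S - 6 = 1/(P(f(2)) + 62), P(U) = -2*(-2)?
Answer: -108817/33 ≈ -3297.5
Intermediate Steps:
P(U) = 4
S = 397/66 (S = 6 + 1/(4 + 62) = 6 + 1/66 = 397/66 ≈ 6.0152)
34*(S - 103) = 34*(397/66 - 103) = 34*(-6401/66) = -108817/33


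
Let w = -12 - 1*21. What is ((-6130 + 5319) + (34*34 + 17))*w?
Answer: -11946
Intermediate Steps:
w = -33 (w = -12 - 21 = -33)
((-6130 + 5319) + (34*34 + 17))*w = ((-6130 + 5319) + (34*34 + 17))*(-33) = (-811 + (1156 + 17))*(-33) = (-811 + 1173)*(-33) = 362*(-33) = -11946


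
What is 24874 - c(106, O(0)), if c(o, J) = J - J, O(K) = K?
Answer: 24874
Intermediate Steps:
c(o, J) = 0
24874 - c(106, O(0)) = 24874 - 1*0 = 24874 + 0 = 24874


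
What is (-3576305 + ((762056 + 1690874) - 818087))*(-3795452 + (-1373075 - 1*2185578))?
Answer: 14277715401510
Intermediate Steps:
(-3576305 + ((762056 + 1690874) - 818087))*(-3795452 + (-1373075 - 1*2185578)) = (-3576305 + (2452930 - 818087))*(-3795452 + (-1373075 - 2185578)) = (-3576305 + 1634843)*(-3795452 - 3558653) = -1941462*(-7354105) = 14277715401510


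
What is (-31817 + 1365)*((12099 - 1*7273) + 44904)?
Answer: -1514377960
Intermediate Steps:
(-31817 + 1365)*((12099 - 1*7273) + 44904) = -30452*((12099 - 7273) + 44904) = -30452*(4826 + 44904) = -30452*49730 = -1514377960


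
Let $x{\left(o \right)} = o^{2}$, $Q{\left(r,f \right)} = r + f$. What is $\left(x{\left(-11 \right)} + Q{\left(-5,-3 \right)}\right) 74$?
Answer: $8362$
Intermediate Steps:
$Q{\left(r,f \right)} = f + r$
$\left(x{\left(-11 \right)} + Q{\left(-5,-3 \right)}\right) 74 = \left(\left(-11\right)^{2} - 8\right) 74 = \left(121 - 8\right) 74 = 113 \cdot 74 = 8362$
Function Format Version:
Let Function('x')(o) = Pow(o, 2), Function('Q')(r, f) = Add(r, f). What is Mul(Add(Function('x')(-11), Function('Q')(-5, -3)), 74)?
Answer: 8362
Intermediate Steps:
Function('Q')(r, f) = Add(f, r)
Mul(Add(Function('x')(-11), Function('Q')(-5, -3)), 74) = Mul(Add(Pow(-11, 2), Add(-3, -5)), 74) = Mul(Add(121, -8), 74) = Mul(113, 74) = 8362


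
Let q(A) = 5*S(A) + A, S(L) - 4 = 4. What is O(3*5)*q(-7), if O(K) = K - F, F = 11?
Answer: 132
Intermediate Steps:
S(L) = 8 (S(L) = 4 + 4 = 8)
O(K) = -11 + K (O(K) = K - 1*11 = K - 11 = -11 + K)
q(A) = 40 + A (q(A) = 5*8 + A = 40 + A)
O(3*5)*q(-7) = (-11 + 3*5)*(40 - 7) = (-11 + 15)*33 = 4*33 = 132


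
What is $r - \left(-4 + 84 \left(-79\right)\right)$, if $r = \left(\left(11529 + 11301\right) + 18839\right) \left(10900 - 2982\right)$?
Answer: $329941782$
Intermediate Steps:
$r = 329935142$ ($r = \left(22830 + 18839\right) 7918 = 41669 \cdot 7918 = 329935142$)
$r - \left(-4 + 84 \left(-79\right)\right) = 329935142 - \left(-4 + 84 \left(-79\right)\right) = 329935142 - \left(-4 - 6636\right) = 329935142 - -6640 = 329935142 + 6640 = 329941782$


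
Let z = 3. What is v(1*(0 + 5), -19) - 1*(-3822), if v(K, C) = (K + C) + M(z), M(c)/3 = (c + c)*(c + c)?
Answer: 3916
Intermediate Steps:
M(c) = 12*c² (M(c) = 3*((c + c)*(c + c)) = 3*((2*c)*(2*c)) = 3*(4*c²) = 12*c²)
v(K, C) = 108 + C + K (v(K, C) = (K + C) + 12*3² = (C + K) + 12*9 = (C + K) + 108 = 108 + C + K)
v(1*(0 + 5), -19) - 1*(-3822) = (108 - 19 + 1*(0 + 5)) - 1*(-3822) = (108 - 19 + 1*5) + 3822 = (108 - 19 + 5) + 3822 = 94 + 3822 = 3916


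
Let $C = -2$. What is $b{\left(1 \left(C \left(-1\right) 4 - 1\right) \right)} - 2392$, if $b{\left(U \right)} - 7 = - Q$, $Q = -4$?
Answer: $-2381$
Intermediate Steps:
$b{\left(U \right)} = 11$ ($b{\left(U \right)} = 7 - -4 = 7 + 4 = 11$)
$b{\left(1 \left(C \left(-1\right) 4 - 1\right) \right)} - 2392 = 11 - 2392 = -2381$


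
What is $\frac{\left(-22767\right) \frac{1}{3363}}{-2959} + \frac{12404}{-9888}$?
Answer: $- \frac{10267377931}{8199720408} \approx -1.2522$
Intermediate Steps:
$\frac{\left(-22767\right) \frac{1}{3363}}{-2959} + \frac{12404}{-9888} = \left(-22767\right) \frac{1}{3363} \left(- \frac{1}{2959}\right) + 12404 \left(- \frac{1}{9888}\right) = \left(- \frac{7589}{1121}\right) \left(- \frac{1}{2959}\right) - \frac{3101}{2472} = \frac{7589}{3317039} - \frac{3101}{2472} = - \frac{10267377931}{8199720408}$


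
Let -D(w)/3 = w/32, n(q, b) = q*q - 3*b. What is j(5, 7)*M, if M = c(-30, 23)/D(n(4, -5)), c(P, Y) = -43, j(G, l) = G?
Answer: 6880/93 ≈ 73.979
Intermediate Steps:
n(q, b) = q² - 3*b
D(w) = -3*w/32
M = 1376/93 (M = -43*(-32/(3*(4² - 3*(-5)))) = -43*(-32/(3*(16 + 15))) = -43/((-3/32*31)) = -43/(-93/32) = -43*(-32/93) = 1376/93 ≈ 14.796)
j(5, 7)*M = 5*(1376/93) = 6880/93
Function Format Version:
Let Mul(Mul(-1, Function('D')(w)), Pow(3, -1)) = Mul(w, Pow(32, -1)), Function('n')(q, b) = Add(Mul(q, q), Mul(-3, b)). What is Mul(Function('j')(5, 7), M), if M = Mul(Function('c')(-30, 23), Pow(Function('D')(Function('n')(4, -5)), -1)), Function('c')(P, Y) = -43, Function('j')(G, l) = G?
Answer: Rational(6880, 93) ≈ 73.979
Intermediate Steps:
Function('n')(q, b) = Add(Pow(q, 2), Mul(-3, b))
Function('D')(w) = Mul(Rational(-3, 32), w) (Function('D')(w) = Mul(-3, Mul(w, Pow(32, -1))) = Mul(-3, Mul(w, Rational(1, 32))) = Mul(-3, Mul(Rational(1, 32), w)) = Mul(Rational(-3, 32), w))
M = Rational(1376, 93) (M = Mul(-43, Pow(Mul(Rational(-3, 32), Add(Pow(4, 2), Mul(-3, -5))), -1)) = Mul(-43, Pow(Mul(Rational(-3, 32), Add(16, 15)), -1)) = Mul(-43, Pow(Mul(Rational(-3, 32), 31), -1)) = Mul(-43, Pow(Rational(-93, 32), -1)) = Mul(-43, Rational(-32, 93)) = Rational(1376, 93) ≈ 14.796)
Mul(Function('j')(5, 7), M) = Mul(5, Rational(1376, 93)) = Rational(6880, 93)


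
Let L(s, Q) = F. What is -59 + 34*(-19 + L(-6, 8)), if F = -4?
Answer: -841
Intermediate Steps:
L(s, Q) = -4
-59 + 34*(-19 + L(-6, 8)) = -59 + 34*(-19 - 4) = -59 + 34*(-23) = -59 - 782 = -841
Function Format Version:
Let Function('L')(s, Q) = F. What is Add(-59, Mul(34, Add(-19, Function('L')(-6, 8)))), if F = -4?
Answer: -841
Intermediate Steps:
Function('L')(s, Q) = -4
Add(-59, Mul(34, Add(-19, Function('L')(-6, 8)))) = Add(-59, Mul(34, Add(-19, -4))) = Add(-59, Mul(34, -23)) = Add(-59, -782) = -841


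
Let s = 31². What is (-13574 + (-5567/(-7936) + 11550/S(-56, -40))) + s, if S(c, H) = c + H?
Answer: -101046001/7936 ≈ -12733.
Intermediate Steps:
s = 961
S(c, H) = H + c
(-13574 + (-5567/(-7936) + 11550/S(-56, -40))) + s = (-13574 + (-5567/(-7936) + 11550/(-40 - 56))) + 961 = (-13574 + (-5567*(-1/7936) + 11550/(-96))) + 961 = (-13574 + (5567/7936 + 11550*(-1/96))) + 961 = (-13574 + (5567/7936 - 1925/16)) + 961 = (-13574 - 949233/7936) + 961 = -108672497/7936 + 961 = -101046001/7936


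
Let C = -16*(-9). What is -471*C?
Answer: -67824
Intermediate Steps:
C = 144
-471*C = -471*144 = -67824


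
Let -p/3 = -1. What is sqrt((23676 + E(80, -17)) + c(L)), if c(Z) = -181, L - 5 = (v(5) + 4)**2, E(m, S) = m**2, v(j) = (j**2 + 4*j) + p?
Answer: sqrt(29895) ≈ 172.90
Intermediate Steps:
p = 3 (p = -3*(-1) = 3)
v(j) = 3 + j**2 + 4*j (v(j) = (j**2 + 4*j) + 3 = 3 + j**2 + 4*j)
L = 2709 (L = 5 + ((3 + 5**2 + 4*5) + 4)**2 = 5 + ((3 + 25 + 20) + 4)**2 = 5 + (48 + 4)**2 = 5 + 52**2 = 5 + 2704 = 2709)
sqrt((23676 + E(80, -17)) + c(L)) = sqrt((23676 + 80**2) - 181) = sqrt((23676 + 6400) - 181) = sqrt(30076 - 181) = sqrt(29895)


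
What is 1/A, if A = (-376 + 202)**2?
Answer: 1/30276 ≈ 3.3029e-5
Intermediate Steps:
A = 30276 (A = (-174)**2 = 30276)
1/A = 1/30276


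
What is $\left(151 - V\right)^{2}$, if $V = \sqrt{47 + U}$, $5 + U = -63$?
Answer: $\left(151 - i \sqrt{21}\right)^{2} \approx 22780.0 - 1383.9 i$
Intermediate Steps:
$U = -68$ ($U = -5 - 63 = -68$)
$V = i \sqrt{21}$ ($V = \sqrt{47 - 68} = \sqrt{-21} = i \sqrt{21} \approx 4.5826 i$)
$\left(151 - V\right)^{2} = \left(151 - i \sqrt{21}\right)^{2}$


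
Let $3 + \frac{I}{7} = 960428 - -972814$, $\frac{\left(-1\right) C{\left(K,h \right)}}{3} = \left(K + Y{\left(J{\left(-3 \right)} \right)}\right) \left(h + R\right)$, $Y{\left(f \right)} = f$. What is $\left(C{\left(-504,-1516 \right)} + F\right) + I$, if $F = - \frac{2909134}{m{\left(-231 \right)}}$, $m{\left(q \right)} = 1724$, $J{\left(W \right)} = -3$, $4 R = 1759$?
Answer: $\frac{20505272063}{1724} \approx 1.1894 \cdot 10^{7}$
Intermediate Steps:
$R = \frac{1759}{4}$ ($R = \frac{1}{4} \cdot 1759 = \frac{1759}{4} \approx 439.75$)
$C{\left(K,h \right)} = - 3 \left(-3 + K\right) \left(\frac{1759}{4} + h\right)$ ($C{\left(K,h \right)} = - 3 \left(K - 3\right) \left(h + \frac{1759}{4}\right) = - 3 \left(-3 + K\right) \left(\frac{1759}{4} + h\right)$)
$I = 13532673$ ($I = -21 + 7 \left(960428 - -972814\right) = -21 + 7 \left(960428 + 972814\right) = -21 + 7 \cdot 1933242 = -21 + 13532694 = 13532673$)
$F = - \frac{1454567}{862}$ ($F = - \frac{2909134}{1724} = \left(-2909134\right) \frac{1}{1724} = - \frac{1454567}{862} \approx -1687.4$)
$\left(C{\left(-504,-1516 \right)} + F\right) + I = \left(\left(\frac{15831}{4} + 9 \left(-1516\right) - -664902 - \left(-1512\right) \left(-1516\right)\right) - \frac{1454567}{862}\right) + 13532673 = \left(\left(\frac{15831}{4} - 13644 + 664902 - 2292192\right) - \frac{1454567}{862}\right) + 13532673 = \left(- \frac{6547905}{4} - \frac{1454567}{862}\right) + 13532673 = - \frac{2825056189}{1724} + 13532673 = \frac{20505272063}{1724}$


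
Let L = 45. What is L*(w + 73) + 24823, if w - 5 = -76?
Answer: 24913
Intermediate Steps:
w = -71 (w = 5 - 76 = -71)
L*(w + 73) + 24823 = 45*(-71 + 73) + 24823 = 45*2 + 24823 = 90 + 24823 = 24913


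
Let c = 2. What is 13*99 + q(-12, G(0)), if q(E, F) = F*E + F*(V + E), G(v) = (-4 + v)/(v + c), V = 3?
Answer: 1329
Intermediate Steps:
G(v) = (-4 + v)/(2 + v) (G(v) = (-4 + v)/(v + 2) = (-4 + v)/(2 + v))
q(E, F) = E*F + F*(3 + E) (q(E, F) = F*E + F*(3 + E) = E*F + F*(3 + E))
13*99 + q(-12, G(0)) = 13*99 + ((-4 + 0)/(2 + 0))*(3 + 2*(-12)) = 1287 + (-4/2)*(3 - 24) = 1287 + ((1/2)*(-4))*(-21) = 1287 - 2*(-21) = 1287 + 42 = 1329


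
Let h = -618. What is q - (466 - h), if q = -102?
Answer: -1186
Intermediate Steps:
q - (466 - h) = -102 - (466 - 1*(-618)) = -102 - (466 + 618) = -102 - 1*1084 = -102 - 1084 = -1186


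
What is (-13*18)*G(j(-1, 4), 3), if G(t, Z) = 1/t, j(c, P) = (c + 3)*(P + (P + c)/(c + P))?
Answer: -117/5 ≈ -23.400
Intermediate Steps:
j(c, P) = (1 + P)*(3 + c) (j(c, P) = (3 + c)*(P + (P + c)/(P + c)) = (3 + c)*(P + 1) = (3 + c)*(1 + P) = (1 + P)*(3 + c))
(-13*18)*G(j(-1, 4), 3) = (-13*18)/(3 - 1 + 3*4 + 4*(-1)) = -234/(3 - 1 + 12 - 4) = -234/10 = -234*⅒ = -117/5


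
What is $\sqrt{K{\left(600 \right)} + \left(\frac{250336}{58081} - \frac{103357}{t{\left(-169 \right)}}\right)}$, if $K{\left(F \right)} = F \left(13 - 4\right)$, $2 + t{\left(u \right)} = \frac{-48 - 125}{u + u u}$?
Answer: $\frac{4 \sqrt{670374961986035182}}{13726637} \approx 238.59$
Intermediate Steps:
$t{\left(u \right)} = -2 - \frac{173}{u + u^{2}}$ ($t{\left(u \right)} = -2 + \frac{-48 - 125}{u + u u} = -2 - \frac{173}{u + u^{2}}$)
$K{\left(F \right)} = 9 F$ ($K{\left(F \right)} = F 9 = 9 F$)
$\sqrt{K{\left(600 \right)} + \left(\frac{250336}{58081} - \frac{103357}{t{\left(-169 \right)}}\right)} = \sqrt{9 \cdot 600 - \left(- \frac{250336}{58081} + 103357 \left(- \frac{169 \left(1 - 169\right)}{-173 - -338 - 2 \left(-169\right)^{2}}\right)\right)} = \sqrt{5400 - \left(- \frac{250336}{58081} + \frac{103357}{\left(- \frac{1}{169}\right) \frac{1}{-168} \left(-173 + 338 - 57122\right)}\right)} = \sqrt{5400 - \left(- \frac{250336}{58081} + \frac{103357}{\left(- \frac{1}{169}\right) \left(- \frac{1}{168}\right) \left(-173 + 338 - 57122\right)}\right)} = \sqrt{5400 - \left(- \frac{250336}{58081} + \frac{103357}{\left(- \frac{1}{169}\right) \left(- \frac{1}{168}\right) \left(-56957\right)}\right)} = \sqrt{5400 - \left(- \frac{250336}{58081} + \frac{103357}{- \frac{56957}{28392}}\right)} = \sqrt{5400 + \left(\frac{250336}{58081} - - \frac{2934511944}{56957}\right)} = \sqrt{5400 + \left(\frac{250336}{58081} + \frac{2934511944}{56957}\right)} = \sqrt{5400 + \frac{170453646607016}{3308119517}} = \sqrt{\frac{188317491998816}{3308119517}} = \frac{4 \sqrt{670374961986035182}}{13726637}$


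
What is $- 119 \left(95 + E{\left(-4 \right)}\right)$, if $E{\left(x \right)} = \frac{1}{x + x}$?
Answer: $- \frac{90321}{8} \approx -11290.0$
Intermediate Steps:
$E{\left(x \right)} = \frac{1}{2 x}$
$- 119 \left(95 + E{\left(-4 \right)}\right) = - 119 \left(95 + \frac{1}{2 \left(-4\right)}\right) = - 119 \left(95 + \frac{1}{2} \left(- \frac{1}{4}\right)\right) = - 119 \left(95 - \frac{1}{8}\right) = \left(-119\right) \frac{759}{8} = - \frac{90321}{8}$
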